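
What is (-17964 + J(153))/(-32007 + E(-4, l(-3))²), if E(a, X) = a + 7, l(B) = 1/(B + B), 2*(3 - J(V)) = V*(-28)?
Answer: 5273/10666 ≈ 0.49437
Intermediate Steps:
J(V) = 3 + 14*V (J(V) = 3 - V*(-28)/2 = 3 - (-14)*V = 3 + 14*V)
l(B) = 1/(2*B)
E(a, X) = 7 + a
(-17964 + J(153))/(-32007 + E(-4, l(-3))²) = (-17964 + (3 + 14*153))/(-32007 + (7 - 4)²) = (-17964 + (3 + 2142))/(-32007 + 3²) = (-17964 + 2145)/(-32007 + 9) = -15819/(-31998) = -15819*(-1/31998) = 5273/10666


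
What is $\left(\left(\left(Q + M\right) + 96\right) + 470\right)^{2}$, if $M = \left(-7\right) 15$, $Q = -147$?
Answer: $98596$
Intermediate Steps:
$M = -105$
$\left(\left(\left(Q + M\right) + 96\right) + 470\right)^{2} = \left(\left(\left(-147 - 105\right) + 96\right) + 470\right)^{2} = \left(\left(-252 + 96\right) + 470\right)^{2} = \left(-156 + 470\right)^{2} = 314^{2} = 98596$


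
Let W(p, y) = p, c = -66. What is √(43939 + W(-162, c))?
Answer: √43777 ≈ 209.23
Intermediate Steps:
√(43939 + W(-162, c)) = √(43939 - 162) = √43777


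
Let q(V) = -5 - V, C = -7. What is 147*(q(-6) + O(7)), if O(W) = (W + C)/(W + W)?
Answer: 147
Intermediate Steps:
O(W) = (-7 + W)/(2*W) (O(W) = (W - 7)/(W + W) = (-7 + W)/((2*W)) = (-7 + W)*(1/(2*W)) = (-7 + W)/(2*W))
147*(q(-6) + O(7)) = 147*((-5 - 1*(-6)) + (½)*(-7 + 7)/7) = 147*((-5 + 6) + (½)*(⅐)*0) = 147*(1 + 0) = 147*1 = 147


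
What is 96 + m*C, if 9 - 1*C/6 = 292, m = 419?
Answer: -711366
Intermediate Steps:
C = -1698 (C = 54 - 6*292 = 54 - 1752 = -1698)
96 + m*C = 96 + 419*(-1698) = 96 - 711462 = -711366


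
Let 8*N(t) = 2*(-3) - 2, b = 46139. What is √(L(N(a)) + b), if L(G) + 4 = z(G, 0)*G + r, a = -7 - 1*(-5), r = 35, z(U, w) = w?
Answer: 9*√570 ≈ 214.87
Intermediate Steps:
a = -2 (a = -7 + 5 = -2)
N(t) = -1 (N(t) = (2*(-3) - 2)/8 = (-6 - 2)/8 = (⅛)*(-8) = -1)
L(G) = 31 (L(G) = -4 + (0*G + 35) = -4 + (0 + 35) = -4 + 35 = 31)
√(L(N(a)) + b) = √(31 + 46139) = √46170 = 9*√570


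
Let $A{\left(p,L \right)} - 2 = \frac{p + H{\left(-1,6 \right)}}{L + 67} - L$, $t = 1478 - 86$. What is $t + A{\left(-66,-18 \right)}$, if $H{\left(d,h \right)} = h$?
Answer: $\frac{69128}{49} \approx 1410.8$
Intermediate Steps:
$t = 1392$ ($t = 1478 - 86 = 1392$)
$A{\left(p,L \right)} = 2 - L + \frac{6 + p}{67 + L}$ ($A{\left(p,L \right)} = 2 - \left(L - \frac{p + 6}{L + 67}\right) = 2 - \left(L - \frac{6 + p}{67 + L}\right) = 2 - L + \frac{6 + p}{67 + L}$)
$t + A{\left(-66,-18 \right)} = 1392 + \frac{140 - 66 - \left(-18\right)^{2} - -1170}{67 - 18} = 1392 + \frac{140 - 66 - 324 + 1170}{49} = 1392 + \frac{1}{49} \cdot 920 = 1392 + \frac{920}{49} = \frac{69128}{49}$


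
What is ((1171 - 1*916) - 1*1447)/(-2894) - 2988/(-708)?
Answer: 395467/85373 ≈ 4.6322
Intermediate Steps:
((1171 - 1*916) - 1*1447)/(-2894) - 2988/(-708) = ((1171 - 916) - 1447)*(-1/2894) - 2988*(-1/708) = (255 - 1447)*(-1/2894) + 249/59 = -1192*(-1/2894) + 249/59 = 596/1447 + 249/59 = 395467/85373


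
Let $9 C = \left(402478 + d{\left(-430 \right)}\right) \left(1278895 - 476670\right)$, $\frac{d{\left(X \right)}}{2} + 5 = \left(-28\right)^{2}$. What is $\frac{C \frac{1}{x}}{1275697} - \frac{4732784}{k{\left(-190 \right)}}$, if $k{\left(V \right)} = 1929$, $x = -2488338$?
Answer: $- \frac{22535482313316915286}{9185026058009091} \approx -2453.5$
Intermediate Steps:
$d{\left(X \right)} = 1558$ ($d{\left(X \right)} = -10 + 2 \left(-28\right)^{2} = -10 + 2 \cdot 784 = -10 + 1568 = 1558$)
$C = \frac{324127780100}{9}$ ($C = \frac{\left(402478 + 1558\right) \left(1278895 - 476670\right)}{9} = \frac{404036 \cdot 802225}{9} = \frac{1}{9} \cdot 324127780100 = \frac{324127780100}{9} \approx 3.6014 \cdot 10^{10}$)
$\frac{C \frac{1}{x}}{1275697} - \frac{4732784}{k{\left(-190 \right)}} = \frac{\frac{324127780100}{9} \frac{1}{-2488338}}{1275697} - \frac{4732784}{1929} = \frac{324127780100}{9} \left(- \frac{1}{2488338}\right) \frac{1}{1275697} - \frac{4732784}{1929} = \left(- \frac{162063890050}{11197521}\right) \frac{1}{1275697} - \frac{4732784}{1929} = - \frac{162063890050}{14284643947137} - \frac{4732784}{1929} = - \frac{22535482313316915286}{9185026058009091}$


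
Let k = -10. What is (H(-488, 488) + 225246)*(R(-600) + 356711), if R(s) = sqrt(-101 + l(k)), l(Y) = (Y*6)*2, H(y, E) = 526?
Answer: 80535355892 + 225772*I*sqrt(221) ≈ 8.0535e+10 + 3.3563e+6*I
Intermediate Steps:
l(Y) = 12*Y (l(Y) = (6*Y)*2 = 12*Y)
R(s) = I*sqrt(221) (R(s) = sqrt(-101 + 12*(-10)) = sqrt(-101 - 120) = sqrt(-221) = I*sqrt(221))
(H(-488, 488) + 225246)*(R(-600) + 356711) = (526 + 225246)*(I*sqrt(221) + 356711) = 225772*(356711 + I*sqrt(221)) = 80535355892 + 225772*I*sqrt(221)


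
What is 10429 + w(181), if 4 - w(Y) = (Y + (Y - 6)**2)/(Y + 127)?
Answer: 1591279/154 ≈ 10333.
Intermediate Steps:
w(Y) = 4 - (Y + (-6 + Y)**2)/(127 + Y) (w(Y) = 4 - (Y + (Y - 6)**2)/(Y + 127) = 4 - (Y + (-6 + Y)**2)/(127 + Y))
10429 + w(181) = 10429 + (472 - 1*181**2 + 15*181)/(127 + 181) = 10429 + (472 - 1*32761 + 2715)/308 = 10429 + (472 - 32761 + 2715)/308 = 10429 + (1/308)*(-29574) = 10429 - 14787/154 = 1591279/154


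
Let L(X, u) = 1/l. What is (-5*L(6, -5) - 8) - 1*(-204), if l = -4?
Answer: 789/4 ≈ 197.25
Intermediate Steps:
L(X, u) = -¼ (L(X, u) = 1/(-4) = -¼)
(-5*L(6, -5) - 8) - 1*(-204) = (-5*(-¼) - 8) - 1*(-204) = (5/4 - 8) + 204 = -27/4 + 204 = 789/4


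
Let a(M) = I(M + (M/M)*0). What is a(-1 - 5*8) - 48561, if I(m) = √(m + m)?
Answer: -48561 + I*√82 ≈ -48561.0 + 9.0554*I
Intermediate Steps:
I(m) = √2*√m (I(m) = √(2*m) = √2*√m)
a(M) = √2*√M (a(M) = √2*√(M + (M/M)*0) = √2*√(M + 1*0) = √2*√(M + 0) = √2*√M)
a(-1 - 5*8) - 48561 = √2*√(-1 - 5*8) - 48561 = √2*√(-1 - 40) - 48561 = √2*√(-41) - 48561 = √2*(I*√41) - 48561 = I*√82 - 48561 = -48561 + I*√82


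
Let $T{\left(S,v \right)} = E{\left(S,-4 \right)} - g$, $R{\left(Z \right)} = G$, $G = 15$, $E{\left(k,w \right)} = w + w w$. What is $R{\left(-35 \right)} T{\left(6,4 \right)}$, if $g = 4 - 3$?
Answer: $165$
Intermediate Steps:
$E{\left(k,w \right)} = w + w^{2}$
$R{\left(Z \right)} = 15$
$g = 1$
$T{\left(S,v \right)} = 11$ ($T{\left(S,v \right)} = - 4 \left(1 - 4\right) - 1 = \left(-4\right) \left(-3\right) - 1 = 12 - 1 = 11$)
$R{\left(-35 \right)} T{\left(6,4 \right)} = 15 \cdot 11 = 165$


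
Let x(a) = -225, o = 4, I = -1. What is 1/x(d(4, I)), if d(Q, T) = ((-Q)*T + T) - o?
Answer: -1/225 ≈ -0.0044444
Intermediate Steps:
d(Q, T) = -4 + T - Q*T (d(Q, T) = ((-Q)*T + T) - 1*4 = (-Q*T + T) - 4 = (T - Q*T) - 4 = -4 + T - Q*T)
1/x(d(4, I)) = 1/(-225) = -1/225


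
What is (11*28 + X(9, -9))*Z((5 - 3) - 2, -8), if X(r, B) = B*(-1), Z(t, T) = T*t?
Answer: 0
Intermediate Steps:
X(r, B) = -B
(11*28 + X(9, -9))*Z((5 - 3) - 2, -8) = (11*28 - 1*(-9))*(-8*((5 - 3) - 2)) = (308 + 9)*(-8*(2 - 2)) = 317*(-8*0) = 317*0 = 0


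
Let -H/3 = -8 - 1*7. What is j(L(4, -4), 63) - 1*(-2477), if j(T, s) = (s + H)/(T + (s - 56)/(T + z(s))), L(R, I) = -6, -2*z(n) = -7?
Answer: 27112/11 ≈ 2464.7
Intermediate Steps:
z(n) = 7/2 (z(n) = -½*(-7) = 7/2)
H = 45 (H = -3*(-8 - 1*7) = -3*(-8 - 7) = -3*(-15) = 45)
j(T, s) = (45 + s)/(T + (-56 + s)/(7/2 + T)) (j(T, s) = (s + 45)/(T + (s - 56)/(T + 7/2)) = (45 + s)/(T + (-56 + s)/(7/2 + T)))
j(L(4, -4), 63) - 1*(-2477) = (315 + 7*63 + 90*(-6) + 2*(-6)*63)/(-112 + 2*63 + 2*(-6)² + 7*(-6)) - 1*(-2477) = (315 + 441 - 540 - 756)/(-112 + 126 + 2*36 - 42) + 2477 = -540/(-112 + 126 + 72 - 42) + 2477 = -540/44 + 2477 = (1/44)*(-540) + 2477 = -135/11 + 2477 = 27112/11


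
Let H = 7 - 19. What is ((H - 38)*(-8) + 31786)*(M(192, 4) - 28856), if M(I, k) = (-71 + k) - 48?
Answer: -932460606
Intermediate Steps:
H = -12
M(I, k) = -119 + k
((H - 38)*(-8) + 31786)*(M(192, 4) - 28856) = ((-12 - 38)*(-8) + 31786)*((-119 + 4) - 28856) = (-50*(-8) + 31786)*(-115 - 28856) = (400 + 31786)*(-28971) = 32186*(-28971) = -932460606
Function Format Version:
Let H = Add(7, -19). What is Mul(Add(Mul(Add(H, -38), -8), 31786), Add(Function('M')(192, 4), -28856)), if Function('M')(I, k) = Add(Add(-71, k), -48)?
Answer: -932460606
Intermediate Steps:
H = -12
Function('M')(I, k) = Add(-119, k)
Mul(Add(Mul(Add(H, -38), -8), 31786), Add(Function('M')(192, 4), -28856)) = Mul(Add(Mul(Add(-12, -38), -8), 31786), Add(Add(-119, 4), -28856)) = Mul(Add(Mul(-50, -8), 31786), Add(-115, -28856)) = Mul(Add(400, 31786), -28971) = Mul(32186, -28971) = -932460606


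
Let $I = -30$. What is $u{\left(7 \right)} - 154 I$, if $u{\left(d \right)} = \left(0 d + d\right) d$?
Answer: $4669$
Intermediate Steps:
$u{\left(d \right)} = d^{2}$ ($u{\left(d \right)} = \left(0 + d\right) d = d d = d^{2}$)
$u{\left(7 \right)} - 154 I = 7^{2} - -4620 = 49 + 4620 = 4669$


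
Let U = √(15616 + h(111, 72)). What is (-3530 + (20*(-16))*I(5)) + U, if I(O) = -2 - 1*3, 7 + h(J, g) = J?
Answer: -1930 + 2*√3930 ≈ -1804.6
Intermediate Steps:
h(J, g) = -7 + J
I(O) = -5 (I(O) = -2 - 3 = -5)
U = 2*√3930 (U = √(15616 + (-7 + 111)) = √(15616 + 104) = √15720 = 2*√3930 ≈ 125.38)
(-3530 + (20*(-16))*I(5)) + U = (-3530 + (20*(-16))*(-5)) + 2*√3930 = (-3530 - 320*(-5)) + 2*√3930 = (-3530 + 1600) + 2*√3930 = -1930 + 2*√3930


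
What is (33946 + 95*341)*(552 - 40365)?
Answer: -2641234233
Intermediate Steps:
(33946 + 95*341)*(552 - 40365) = (33946 + 32395)*(-39813) = 66341*(-39813) = -2641234233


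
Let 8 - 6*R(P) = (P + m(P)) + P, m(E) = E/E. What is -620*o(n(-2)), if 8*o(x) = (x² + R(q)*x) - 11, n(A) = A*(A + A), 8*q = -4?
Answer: -29605/6 ≈ -4934.2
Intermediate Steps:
q = -½ (q = (⅛)*(-4) = -½ ≈ -0.50000)
m(E) = 1
n(A) = 2*A² (n(A) = A*(2*A) = 2*A²)
R(P) = 7/6 - P/3 (R(P) = 4/3 - ((P + 1) + P)/6 = 4/3 - ((1 + P) + P)/6 = 4/3 - (1 + 2*P)/6 = 4/3 + (-⅙ - P/3) = 7/6 - P/3)
o(x) = -11/8 + x/6 + x²/8 (o(x) = ((x² + (7/6 - ⅓*(-½))*x) - 11)/8 = ((x² + (7/6 + ⅙)*x) - 11)/8 = ((x² + 4*x/3) - 11)/8 = (-11 + x² + 4*x/3)/8 = -11/8 + x/6 + x²/8)
-620*o(n(-2)) = -620*(-11/8 + (2*(-2)²)/6 + (2*(-2)²)²/8) = -620*(-11/8 + (2*4)/6 + (2*4)²/8) = -620*(-11/8 + (⅙)*8 + (⅛)*8²) = -620*(-11/8 + 4/3 + (⅛)*64) = -620*(-11/8 + 4/3 + 8) = -620*191/24 = -29605/6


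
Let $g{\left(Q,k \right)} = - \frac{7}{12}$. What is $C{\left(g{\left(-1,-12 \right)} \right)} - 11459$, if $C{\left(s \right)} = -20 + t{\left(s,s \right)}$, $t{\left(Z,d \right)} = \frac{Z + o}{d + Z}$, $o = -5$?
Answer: $- \frac{160639}{14} \approx -11474.0$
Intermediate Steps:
$t{\left(Z,d \right)} = \frac{-5 + Z}{Z + d}$ ($t{\left(Z,d \right)} = \frac{Z - 5}{d + Z} = \frac{-5 + Z}{Z + d}$)
$g{\left(Q,k \right)} = - \frac{7}{12}$ ($g{\left(Q,k \right)} = \left(-7\right) \frac{1}{12} = - \frac{7}{12}$)
$C{\left(s \right)} = -20 + \frac{-5 + s}{2 s}$ ($C{\left(s \right)} = -20 + \frac{-5 + s}{s + s} = -20 + \frac{-5 + s}{2 s}$)
$C{\left(g{\left(-1,-12 \right)} \right)} - 11459 = \frac{-5 - - \frac{91}{4}}{2 \left(- \frac{7}{12}\right)} - 11459 = \frac{1}{2} \left(- \frac{12}{7}\right) \left(-5 + \frac{91}{4}\right) - 11459 = \frac{1}{2} \left(- \frac{12}{7}\right) \frac{71}{4} - 11459 = - \frac{213}{14} - 11459 = - \frac{160639}{14}$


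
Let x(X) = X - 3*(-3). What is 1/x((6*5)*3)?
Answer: 1/99 ≈ 0.010101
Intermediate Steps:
x(X) = 9 + X (x(X) = X + 9 = 9 + X)
1/x((6*5)*3) = 1/(9 + (6*5)*3) = 1/(9 + 30*3) = 1/(9 + 90) = 1/99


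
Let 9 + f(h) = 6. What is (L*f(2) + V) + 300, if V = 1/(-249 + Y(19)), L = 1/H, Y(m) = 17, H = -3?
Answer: 69831/232 ≈ 301.00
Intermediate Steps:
f(h) = -3 (f(h) = -9 + 6 = -3)
L = -⅓ (L = 1/(-3) = -⅓ ≈ -0.33333)
V = -1/232 (V = 1/(-249 + 17) = 1/(-232) = -1/232 ≈ -0.0043103)
(L*f(2) + V) + 300 = (-⅓*(-3) - 1/232) + 300 = (1 - 1/232) + 300 = 231/232 + 300 = 69831/232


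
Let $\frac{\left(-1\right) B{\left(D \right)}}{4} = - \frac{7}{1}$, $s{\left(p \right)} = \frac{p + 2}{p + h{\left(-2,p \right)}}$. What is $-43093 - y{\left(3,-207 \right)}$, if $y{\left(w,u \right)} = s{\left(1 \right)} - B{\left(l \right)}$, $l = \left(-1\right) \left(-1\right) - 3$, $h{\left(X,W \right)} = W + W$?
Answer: $-43066$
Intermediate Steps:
$h{\left(X,W \right)} = 2 W$
$l = -2$ ($l = 1 - 3 = -2$)
$s{\left(p \right)} = \frac{2 + p}{3 p}$ ($s{\left(p \right)} = \frac{p + 2}{p + 2 p} = \frac{2 + p}{3 p}$)
$B{\left(D \right)} = 28$ ($B{\left(D \right)} = - 4 \left(- \frac{7}{1}\right) = - 4 \left(\left(-7\right) 1\right) = \left(-4\right) \left(-7\right) = 28$)
$y{\left(w,u \right)} = -27$ ($y{\left(w,u \right)} = \frac{2 + 1}{3 \cdot 1} - 28 = \frac{1}{3} \cdot 1 \cdot 3 - 28 = 1 - 28 = -27$)
$-43093 - y{\left(3,-207 \right)} = -43093 - -27 = -43093 + 27 = -43066$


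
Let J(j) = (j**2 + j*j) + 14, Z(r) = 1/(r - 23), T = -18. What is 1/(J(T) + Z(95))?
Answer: 72/47665 ≈ 0.0015105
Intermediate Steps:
Z(r) = 1/(-23 + r)
J(j) = 14 + 2*j**2 (J(j) = (j**2 + j**2) + 14 = 2*j**2 + 14 = 14 + 2*j**2)
1/(J(T) + Z(95)) = 1/((14 + 2*(-18)**2) + 1/(-23 + 95)) = 1/((14 + 2*324) + 1/72) = 1/((14 + 648) + 1/72) = 1/(662 + 1/72) = 1/(47665/72) = 72/47665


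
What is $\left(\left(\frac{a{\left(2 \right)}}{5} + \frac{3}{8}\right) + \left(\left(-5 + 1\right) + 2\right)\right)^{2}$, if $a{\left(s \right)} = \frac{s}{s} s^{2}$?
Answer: $\frac{1089}{1600} \approx 0.68062$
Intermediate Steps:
$a{\left(s \right)} = s^{2}$ ($a{\left(s \right)} = 1 s^{2} = s^{2}$)
$\left(\left(\frac{a{\left(2 \right)}}{5} + \frac{3}{8}\right) + \left(\left(-5 + 1\right) + 2\right)\right)^{2} = \left(\left(\frac{2^{2}}{5} + \frac{3}{8}\right) + \left(\left(-5 + 1\right) + 2\right)\right)^{2} = \left(\left(4 \cdot \frac{1}{5} + 3 \cdot \frac{1}{8}\right) + \left(-4 + 2\right)\right)^{2} = \left(\left(\frac{4}{5} + \frac{3}{8}\right) - 2\right)^{2} = \left(\frac{47}{40} - 2\right)^{2} = \left(- \frac{33}{40}\right)^{2} = \frac{1089}{1600}$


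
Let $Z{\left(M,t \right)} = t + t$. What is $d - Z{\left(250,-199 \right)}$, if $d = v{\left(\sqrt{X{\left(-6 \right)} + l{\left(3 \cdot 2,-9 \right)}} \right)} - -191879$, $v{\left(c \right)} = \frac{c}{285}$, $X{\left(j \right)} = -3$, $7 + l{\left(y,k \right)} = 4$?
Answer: $192277 + \frac{i \sqrt{6}}{285} \approx 1.9228 \cdot 10^{5} + 0.0085947 i$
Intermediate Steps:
$l{\left(y,k \right)} = -3$ ($l{\left(y,k \right)} = -7 + 4 = -3$)
$v{\left(c \right)} = \frac{c}{285}$ ($v{\left(c \right)} = c \frac{1}{285} = \frac{c}{285}$)
$Z{\left(M,t \right)} = 2 t$
$d = 191879 + \frac{i \sqrt{6}}{285}$ ($d = \frac{\sqrt{-3 - 3}}{285} - -191879 = \frac{\sqrt{-6}}{285} + 191879 = \frac{i \sqrt{6}}{285} + 191879 = 191879 + \frac{i \sqrt{6}}{285} \approx 1.9188 \cdot 10^{5} + 0.0085947 i$)
$d - Z{\left(250,-199 \right)} = \left(191879 + \frac{i \sqrt{6}}{285}\right) - 2 \left(-199\right) = \left(191879 + \frac{i \sqrt{6}}{285}\right) - -398 = \left(191879 + \frac{i \sqrt{6}}{285}\right) + 398 = 192277 + \frac{i \sqrt{6}}{285}$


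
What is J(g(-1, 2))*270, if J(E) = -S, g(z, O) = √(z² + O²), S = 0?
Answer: 0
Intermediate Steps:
g(z, O) = √(O² + z²)
J(E) = 0 (J(E) = -1*0 = 0)
J(g(-1, 2))*270 = 0*270 = 0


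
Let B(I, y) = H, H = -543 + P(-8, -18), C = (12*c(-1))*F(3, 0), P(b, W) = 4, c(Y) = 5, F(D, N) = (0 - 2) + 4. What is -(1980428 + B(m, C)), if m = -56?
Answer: -1979889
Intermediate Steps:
F(D, N) = 2 (F(D, N) = -2 + 4 = 2)
C = 120 (C = (12*5)*2 = 60*2 = 120)
H = -539 (H = -543 + 4 = -539)
B(I, y) = -539
-(1980428 + B(m, C)) = -(1980428 - 539) = -1*1979889 = -1979889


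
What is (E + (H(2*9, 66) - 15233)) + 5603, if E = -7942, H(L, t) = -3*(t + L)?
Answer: -17824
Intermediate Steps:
H(L, t) = -3*L - 3*t (H(L, t) = -3*(L + t) = -3*L - 3*t)
(E + (H(2*9, 66) - 15233)) + 5603 = (-7942 + ((-6*9 - 3*66) - 15233)) + 5603 = (-7942 + ((-3*18 - 198) - 15233)) + 5603 = (-7942 + ((-54 - 198) - 15233)) + 5603 = (-7942 + (-252 - 15233)) + 5603 = (-7942 - 15485) + 5603 = -23427 + 5603 = -17824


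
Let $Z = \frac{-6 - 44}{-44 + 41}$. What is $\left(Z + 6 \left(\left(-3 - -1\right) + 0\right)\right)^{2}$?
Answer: $\frac{196}{9} \approx 21.778$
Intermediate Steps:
$Z = \frac{50}{3}$ ($Z = - \frac{50}{-3} = \left(-50\right) \left(- \frac{1}{3}\right) = \frac{50}{3} \approx 16.667$)
$\left(Z + 6 \left(\left(-3 - -1\right) + 0\right)\right)^{2} = \left(\frac{50}{3} + 6 \left(\left(-3 - -1\right) + 0\right)\right)^{2} = \left(\frac{50}{3} + 6 \left(\left(-3 + 1\right) + 0\right)\right)^{2} = \left(\frac{50}{3} + 6 \left(-2 + 0\right)\right)^{2} = \left(\frac{50}{3} + 6 \left(-2\right)\right)^{2} = \left(\frac{50}{3} - 12\right)^{2} = \left(\frac{14}{3}\right)^{2} = \frac{196}{9}$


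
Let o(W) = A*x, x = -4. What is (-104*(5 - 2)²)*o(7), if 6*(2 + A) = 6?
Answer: -3744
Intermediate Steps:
A = -1 (A = -2 + (⅙)*6 = -2 + 1 = -1)
o(W) = 4 (o(W) = -1*(-4) = 4)
(-104*(5 - 2)²)*o(7) = -104*(5 - 2)²*4 = -104*3²*4 = -104*9*4 = -936*4 = -3744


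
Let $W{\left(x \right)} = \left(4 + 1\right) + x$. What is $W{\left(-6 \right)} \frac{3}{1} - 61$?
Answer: $-64$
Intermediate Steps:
$W{\left(x \right)} = 5 + x$
$W{\left(-6 \right)} \frac{3}{1} - 61 = \left(5 - 6\right) \frac{3}{1} - 61 = - 3 \cdot 1 - 61 = \left(-1\right) 3 - 61 = -3 - 61 = -64$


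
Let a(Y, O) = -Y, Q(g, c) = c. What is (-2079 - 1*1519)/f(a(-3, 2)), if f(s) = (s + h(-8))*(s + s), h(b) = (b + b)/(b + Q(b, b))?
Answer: -1799/12 ≈ -149.92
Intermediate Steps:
h(b) = 1 (h(b) = (b + b)/(b + b) = (2*b)/((2*b)) = (2*b)*(1/(2*b)) = 1)
f(s) = 2*s*(1 + s) (f(s) = (s + 1)*(s + s) = (1 + s)*(2*s) = 2*s*(1 + s))
(-2079 - 1*1519)/f(a(-3, 2)) = (-2079 - 1*1519)/((2*(-1*(-3))*(1 - 1*(-3)))) = (-2079 - 1519)/((2*3*(1 + 3))) = -3598/(2*3*4) = -3598/24 = -3598*1/24 = -1799/12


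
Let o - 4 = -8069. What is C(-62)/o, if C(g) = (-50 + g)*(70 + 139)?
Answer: 23408/8065 ≈ 2.9024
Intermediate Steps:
o = -8065 (o = 4 - 8069 = -8065)
C(g) = -10450 + 209*g (C(g) = (-50 + g)*209 = -10450 + 209*g)
C(-62)/o = (-10450 + 209*(-62))/(-8065) = (-10450 - 12958)*(-1/8065) = -23408*(-1/8065) = 23408/8065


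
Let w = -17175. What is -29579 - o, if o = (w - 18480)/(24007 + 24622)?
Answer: -1438361536/48629 ≈ -29578.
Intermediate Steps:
o = -35655/48629 (o = (-17175 - 18480)/(24007 + 24622) = -35655/48629 ≈ -0.73320)
-29579 - o = -29579 - 1*(-35655/48629) = -29579 + 35655/48629 = -1438361536/48629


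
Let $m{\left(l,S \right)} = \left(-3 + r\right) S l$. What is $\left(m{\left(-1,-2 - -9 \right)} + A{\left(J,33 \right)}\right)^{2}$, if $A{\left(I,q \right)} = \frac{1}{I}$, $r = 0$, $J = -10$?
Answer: $\frac{43681}{100} \approx 436.81$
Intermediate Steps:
$m{\left(l,S \right)} = - 3 S l$ ($m{\left(l,S \right)} = \left(-3 + 0\right) S l = - 3 S l$)
$\left(m{\left(-1,-2 - -9 \right)} + A{\left(J,33 \right)}\right)^{2} = \left(\left(-3\right) \left(-2 - -9\right) \left(-1\right) + \frac{1}{-10}\right)^{2} = \left(\left(-3\right) \left(-2 + 9\right) \left(-1\right) - \frac{1}{10}\right)^{2} = \left(\left(-3\right) 7 \left(-1\right) - \frac{1}{10}\right)^{2} = \left(21 - \frac{1}{10}\right)^{2} = \left(\frac{209}{10}\right)^{2} = \frac{43681}{100}$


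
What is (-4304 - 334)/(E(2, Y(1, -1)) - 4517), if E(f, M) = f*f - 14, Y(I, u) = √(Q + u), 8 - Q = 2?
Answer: 1546/1509 ≈ 1.0245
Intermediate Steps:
Q = 6 (Q = 8 - 1*2 = 8 - 2 = 6)
Y(I, u) = √(6 + u)
E(f, M) = -14 + f² (E(f, M) = f² - 14 = -14 + f²)
(-4304 - 334)/(E(2, Y(1, -1)) - 4517) = (-4304 - 334)/((-14 + 2²) - 4517) = -4638/((-14 + 4) - 4517) = -4638/(-10 - 4517) = -4638/(-4527) = -4638*(-1/4527) = 1546/1509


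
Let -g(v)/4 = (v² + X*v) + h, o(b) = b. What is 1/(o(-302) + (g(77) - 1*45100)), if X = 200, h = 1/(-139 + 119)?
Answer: -5/653589 ≈ -7.6501e-6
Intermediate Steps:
h = -1/20 (h = 1/(-20) = -1/20 ≈ -0.050000)
g(v) = ⅕ - 800*v - 4*v² (g(v) = -4*((v² + 200*v) - 1/20) = -4*(-1/20 + v² + 200*v) = ⅕ - 800*v - 4*v²)
1/(o(-302) + (g(77) - 1*45100)) = 1/(-302 + ((⅕ - 800*77 - 4*77²) - 1*45100)) = 1/(-302 + ((⅕ - 61600 - 4*5929) - 45100)) = 1/(-302 + ((⅕ - 61600 - 23716) - 45100)) = 1/(-302 + (-426579/5 - 45100)) = 1/(-302 - 652079/5) = 1/(-653589/5) = -5/653589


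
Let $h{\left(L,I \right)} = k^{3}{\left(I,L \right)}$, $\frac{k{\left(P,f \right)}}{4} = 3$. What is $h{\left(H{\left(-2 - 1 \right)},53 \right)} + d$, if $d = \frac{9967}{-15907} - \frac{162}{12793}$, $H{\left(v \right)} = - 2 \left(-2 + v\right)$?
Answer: $\frac{351514892963}{203498251} \approx 1727.4$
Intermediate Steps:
$k{\left(P,f \right)} = 12$ ($k{\left(P,f \right)} = 4 \cdot 3 = 12$)
$H{\left(v \right)} = 4 - 2 v$
$h{\left(L,I \right)} = 1728$ ($h{\left(L,I \right)} = 12^{3} = 1728$)
$d = - \frac{130084765}{203498251}$ ($d = 9967 \left(- \frac{1}{15907}\right) - \frac{162}{12793} = - \frac{9967}{15907} - \frac{162}{12793} = - \frac{130084765}{203498251} \approx -0.63924$)
$h{\left(H{\left(-2 - 1 \right)},53 \right)} + d = 1728 - \frac{130084765}{203498251} = \frac{351514892963}{203498251}$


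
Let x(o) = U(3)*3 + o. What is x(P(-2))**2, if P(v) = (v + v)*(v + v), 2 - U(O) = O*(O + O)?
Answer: 1024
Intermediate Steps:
U(O) = 2 - 2*O**2 (U(O) = 2 - O*(O + O) = 2 - O*2*O = 2 - 2*O**2)
P(v) = 4*v**2 (P(v) = (2*v)*(2*v) = 4*v**2)
x(o) = -48 + o (x(o) = (2 - 2*3**2)*3 + o = (2 - 2*9)*3 + o = (2 - 18)*3 + o = -16*3 + o = -48 + o)
x(P(-2))**2 = (-48 + 4*(-2)**2)**2 = (-48 + 4*4)**2 = (-48 + 16)**2 = (-32)**2 = 1024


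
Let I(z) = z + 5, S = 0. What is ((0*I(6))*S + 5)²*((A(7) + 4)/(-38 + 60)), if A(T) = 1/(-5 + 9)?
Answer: 425/88 ≈ 4.8295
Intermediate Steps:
I(z) = 5 + z
A(T) = ¼ (A(T) = 1/4 = ¼)
((0*I(6))*S + 5)²*((A(7) + 4)/(-38 + 60)) = ((0*(5 + 6))*0 + 5)²*((¼ + 4)/(-38 + 60)) = ((0*11)*0 + 5)²*((17/4)/22) = (0*0 + 5)²*((17/4)*(1/22)) = (0 + 5)²*(17/88) = 5²*(17/88) = 25*(17/88) = 425/88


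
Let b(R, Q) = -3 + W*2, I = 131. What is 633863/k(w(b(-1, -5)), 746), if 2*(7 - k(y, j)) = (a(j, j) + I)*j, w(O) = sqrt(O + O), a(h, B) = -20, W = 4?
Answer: -633863/41396 ≈ -15.312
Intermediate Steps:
b(R, Q) = 5 (b(R, Q) = -3 + 4*2 = -3 + 8 = 5)
w(O) = sqrt(2)*sqrt(O) (w(O) = sqrt(2*O) = sqrt(2)*sqrt(O))
k(y, j) = 7 - 111*j/2 (k(y, j) = 7 - (-20 + 131)*j/2 = 7 - 111*j/2)
633863/k(w(b(-1, -5)), 746) = 633863/(7 - 111/2*746) = 633863/(7 - 41403) = 633863/(-41396) = 633863*(-1/41396) = -633863/41396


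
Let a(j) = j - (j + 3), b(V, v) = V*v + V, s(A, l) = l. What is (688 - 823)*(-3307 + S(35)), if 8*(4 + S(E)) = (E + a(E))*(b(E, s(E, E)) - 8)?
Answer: -229095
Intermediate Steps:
b(V, v) = V + V*v
a(j) = -3 (a(j) = j - (3 + j) = j + (-3 - j) = -3)
S(E) = -4 + (-8 + E*(1 + E))*(-3 + E)/8 (S(E) = -4 + ((E - 3)*(E*(1 + E) - 8))/8 = -4 + ((-3 + E)*(-8 + E*(1 + E)))/8 = -4 + ((-8 + E*(1 + E))*(-3 + E))/8 = -4 + (-8 + E*(1 + E))*(-3 + E)/8)
(688 - 823)*(-3307 + S(35)) = (688 - 823)*(-3307 + (-1 - 11/8*35 - ¼*35² + (⅛)*35³)) = -135*(-3307 + (-1 - 385/8 - ¼*1225 + (⅛)*42875)) = -135*(-3307 + (-1 - 385/8 - 1225/4 + 42875/8)) = -135*(-3307 + 5004) = -135*1697 = -229095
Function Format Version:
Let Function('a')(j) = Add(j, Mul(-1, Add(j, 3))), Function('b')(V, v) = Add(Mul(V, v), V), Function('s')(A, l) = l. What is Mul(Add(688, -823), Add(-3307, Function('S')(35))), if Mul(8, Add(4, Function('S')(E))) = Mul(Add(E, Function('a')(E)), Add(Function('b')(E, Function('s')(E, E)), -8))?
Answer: -229095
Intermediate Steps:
Function('b')(V, v) = Add(V, Mul(V, v))
Function('a')(j) = -3 (Function('a')(j) = Add(j, Mul(-1, Add(3, j))) = Add(j, Add(-3, Mul(-1, j))) = -3)
Function('S')(E) = Add(-4, Mul(Rational(1, 8), Add(-8, Mul(E, Add(1, E))), Add(-3, E))) (Function('S')(E) = Add(-4, Mul(Rational(1, 8), Mul(Add(E, -3), Add(Mul(E, Add(1, E)), -8)))) = Add(-4, Mul(Rational(1, 8), Mul(Add(-3, E), Add(-8, Mul(E, Add(1, E)))))) = Add(-4, Mul(Rational(1, 8), Mul(Add(-8, Mul(E, Add(1, E))), Add(-3, E)))) = Add(-4, Mul(Rational(1, 8), Add(-8, Mul(E, Add(1, E))), Add(-3, E))))
Mul(Add(688, -823), Add(-3307, Function('S')(35))) = Mul(Add(688, -823), Add(-3307, Add(-1, Mul(Rational(-11, 8), 35), Mul(Rational(-1, 4), Pow(35, 2)), Mul(Rational(1, 8), Pow(35, 3))))) = Mul(-135, Add(-3307, Add(-1, Rational(-385, 8), Mul(Rational(-1, 4), 1225), Mul(Rational(1, 8), 42875)))) = Mul(-135, Add(-3307, Add(-1, Rational(-385, 8), Rational(-1225, 4), Rational(42875, 8)))) = Mul(-135, Add(-3307, 5004)) = Mul(-135, 1697) = -229095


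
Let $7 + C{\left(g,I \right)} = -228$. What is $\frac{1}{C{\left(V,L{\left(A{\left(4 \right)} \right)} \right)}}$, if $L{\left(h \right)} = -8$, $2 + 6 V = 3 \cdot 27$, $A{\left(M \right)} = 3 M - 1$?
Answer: $- \frac{1}{235} \approx -0.0042553$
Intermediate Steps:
$A{\left(M \right)} = -1 + 3 M$
$V = \frac{79}{6}$ ($V = - \frac{1}{3} + \frac{3 \cdot 27}{6} = - \frac{1}{3} + \frac{1}{6} \cdot 81 = - \frac{1}{3} + \frac{27}{2} = \frac{79}{6} \approx 13.167$)
$C{\left(g,I \right)} = -235$ ($C{\left(g,I \right)} = -7 - 228 = -235$)
$\frac{1}{C{\left(V,L{\left(A{\left(4 \right)} \right)} \right)}} = \frac{1}{-235} = - \frac{1}{235}$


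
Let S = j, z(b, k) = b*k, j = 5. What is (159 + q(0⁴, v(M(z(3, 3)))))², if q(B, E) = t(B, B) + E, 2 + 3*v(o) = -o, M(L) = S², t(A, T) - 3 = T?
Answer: 23409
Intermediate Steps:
t(A, T) = 3 + T
S = 5
M(L) = 25 (M(L) = 5² = 25)
v(o) = -⅔ - o/3 (v(o) = -⅔ + (-o)/3 = -⅔ - o/3)
q(B, E) = 3 + B + E (q(B, E) = (3 + B) + E = 3 + B + E)
(159 + q(0⁴, v(M(z(3, 3)))))² = (159 + (3 + 0⁴ + (-⅔ - ⅓*25)))² = (159 + (3 + 0 + (-⅔ - 25/3)))² = (159 + (3 + 0 - 9))² = (159 - 6)² = 153² = 23409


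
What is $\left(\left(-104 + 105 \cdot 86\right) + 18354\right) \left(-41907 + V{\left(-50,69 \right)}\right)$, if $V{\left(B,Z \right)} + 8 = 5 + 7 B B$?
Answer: $-665904800$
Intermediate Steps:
$V{\left(B,Z \right)} = -3 + 7 B^{2}$ ($V{\left(B,Z \right)} = -8 + \left(5 + 7 B B\right) = -8 + \left(5 + 7 B^{2}\right) = -3 + 7 B^{2}$)
$\left(\left(-104 + 105 \cdot 86\right) + 18354\right) \left(-41907 + V{\left(-50,69 \right)}\right) = \left(\left(-104 + 105 \cdot 86\right) + 18354\right) \left(-41907 - \left(3 - 7 \left(-50\right)^{2}\right)\right) = \left(\left(-104 + 9030\right) + 18354\right) \left(-41907 + \left(-3 + 7 \cdot 2500\right)\right) = \left(8926 + 18354\right) \left(-41907 + \left(-3 + 17500\right)\right) = 27280 \left(-41907 + 17497\right) = 27280 \left(-24410\right) = -665904800$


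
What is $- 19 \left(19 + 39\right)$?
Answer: $-1102$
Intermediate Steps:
$- 19 \left(19 + 39\right) = \left(-19\right) 58 = -1102$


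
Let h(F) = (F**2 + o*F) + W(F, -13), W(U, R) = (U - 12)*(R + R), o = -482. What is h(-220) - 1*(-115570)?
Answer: 276042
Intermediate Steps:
W(U, R) = 2*R*(-12 + U) (W(U, R) = (-12 + U)*(2*R) = 2*R*(-12 + U))
h(F) = 312 + F**2 - 508*F (h(F) = (F**2 - 482*F) + 2*(-13)*(-12 + F) = (F**2 - 482*F) + (312 - 26*F) = 312 + F**2 - 508*F)
h(-220) - 1*(-115570) = (312 + (-220)**2 - 508*(-220)) - 1*(-115570) = (312 + 48400 + 111760) + 115570 = 160472 + 115570 = 276042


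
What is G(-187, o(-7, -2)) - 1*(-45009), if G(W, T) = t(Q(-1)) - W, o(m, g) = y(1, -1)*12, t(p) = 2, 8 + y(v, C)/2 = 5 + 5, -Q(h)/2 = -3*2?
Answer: 45198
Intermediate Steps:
Q(h) = 12 (Q(h) = -(-6)*2 = -2*(-6) = 12)
y(v, C) = 4 (y(v, C) = -16 + 2*(5 + 5) = -16 + 2*10 = -16 + 20 = 4)
o(m, g) = 48 (o(m, g) = 4*12 = 48)
G(W, T) = 2 - W
G(-187, o(-7, -2)) - 1*(-45009) = (2 - 1*(-187)) - 1*(-45009) = (2 + 187) + 45009 = 189 + 45009 = 45198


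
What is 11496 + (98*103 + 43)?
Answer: 21633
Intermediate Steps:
11496 + (98*103 + 43) = 11496 + (10094 + 43) = 11496 + 10137 = 21633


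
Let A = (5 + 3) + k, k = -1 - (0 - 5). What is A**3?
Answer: 1728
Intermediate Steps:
k = 4 (k = -1 - 1*(-5) = -1 + 5 = 4)
A = 12 (A = (5 + 3) + 4 = 8 + 4 = 12)
A**3 = 12**3 = 1728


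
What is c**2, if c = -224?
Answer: 50176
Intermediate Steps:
c**2 = (-224)**2 = 50176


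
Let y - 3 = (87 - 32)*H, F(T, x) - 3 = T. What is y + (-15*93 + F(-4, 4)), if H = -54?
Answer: -4363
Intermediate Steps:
F(T, x) = 3 + T
y = -2967 (y = 3 + (87 - 32)*(-54) = 3 + 55*(-54) = 3 - 2970 = -2967)
y + (-15*93 + F(-4, 4)) = -2967 + (-15*93 + (3 - 4)) = -2967 + (-1395 - 1) = -2967 - 1396 = -4363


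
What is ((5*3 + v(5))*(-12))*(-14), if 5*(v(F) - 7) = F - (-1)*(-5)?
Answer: 3696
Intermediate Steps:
v(F) = 6 + F/5 (v(F) = 7 + (F - (-1)*(-5))/5 = 7 + (F - 1*5)/5 = 7 + (F - 5)/5 = 7 + (-5 + F)/5 = 7 + (-1 + F/5) = 6 + F/5)
((5*3 + v(5))*(-12))*(-14) = ((5*3 + (6 + (1/5)*5))*(-12))*(-14) = ((15 + (6 + 1))*(-12))*(-14) = ((15 + 7)*(-12))*(-14) = (22*(-12))*(-14) = -264*(-14) = 3696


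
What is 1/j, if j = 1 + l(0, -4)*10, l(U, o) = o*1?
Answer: -1/39 ≈ -0.025641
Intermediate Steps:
l(U, o) = o
j = -39 (j = 1 - 4*10 = 1 - 40 = -39)
1/j = 1/(-39) = -1/39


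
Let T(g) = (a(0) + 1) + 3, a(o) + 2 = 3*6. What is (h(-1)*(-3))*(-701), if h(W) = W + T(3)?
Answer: 39957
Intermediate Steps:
a(o) = 16 (a(o) = -2 + 3*6 = -2 + 18 = 16)
T(g) = 20 (T(g) = (16 + 1) + 3 = 17 + 3 = 20)
h(W) = 20 + W (h(W) = W + 20 = 20 + W)
(h(-1)*(-3))*(-701) = ((20 - 1)*(-3))*(-701) = (19*(-3))*(-701) = -57*(-701) = 39957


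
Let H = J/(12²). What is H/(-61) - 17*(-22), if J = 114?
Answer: 547517/1464 ≈ 373.99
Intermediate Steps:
H = 19/24 (H = 114/(12²) = 114/144 = 114*(1/144) = 19/24 ≈ 0.79167)
H/(-61) - 17*(-22) = (19/24)/(-61) - 17*(-22) = (19/24)*(-1/61) + 374 = -19/1464 + 374 = 547517/1464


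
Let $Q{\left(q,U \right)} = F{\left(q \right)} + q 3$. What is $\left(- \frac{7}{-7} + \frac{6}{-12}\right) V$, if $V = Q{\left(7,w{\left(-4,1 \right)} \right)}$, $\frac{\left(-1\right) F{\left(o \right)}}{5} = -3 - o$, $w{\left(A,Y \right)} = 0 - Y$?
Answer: $\frac{71}{2} \approx 35.5$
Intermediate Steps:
$w{\left(A,Y \right)} = - Y$
$F{\left(o \right)} = 15 + 5 o$ ($F{\left(o \right)} = - 5 \left(-3 - o\right) = 15 + 5 o$)
$Q{\left(q,U \right)} = 15 + 8 q$ ($Q{\left(q,U \right)} = \left(15 + 5 q\right) + q 3 = \left(15 + 5 q\right) + 3 q = 15 + 8 q$)
$V = 71$ ($V = 15 + 8 \cdot 7 = 15 + 56 = 71$)
$\left(- \frac{7}{-7} + \frac{6}{-12}\right) V = \left(- \frac{7}{-7} + \frac{6}{-12}\right) 71 = \left(\left(-7\right) \left(- \frac{1}{7}\right) + 6 \left(- \frac{1}{12}\right)\right) 71 = \left(1 - \frac{1}{2}\right) 71 = \frac{1}{2} \cdot 71 = \frac{71}{2}$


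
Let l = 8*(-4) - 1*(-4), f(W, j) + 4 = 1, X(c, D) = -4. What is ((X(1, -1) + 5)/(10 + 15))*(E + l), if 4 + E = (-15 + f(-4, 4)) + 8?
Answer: -42/25 ≈ -1.6800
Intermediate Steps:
f(W, j) = -3 (f(W, j) = -4 + 1 = -3)
l = -28 (l = -32 + 4 = -28)
E = -14 (E = -4 + ((-15 - 3) + 8) = -4 + (-18 + 8) = -4 - 10 = -14)
((X(1, -1) + 5)/(10 + 15))*(E + l) = ((-4 + 5)/(10 + 15))*(-14 - 28) = (1/25)*(-42) = -42/25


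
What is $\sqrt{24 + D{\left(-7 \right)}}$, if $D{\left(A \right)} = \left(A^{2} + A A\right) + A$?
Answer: $\sqrt{115} \approx 10.724$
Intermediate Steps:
$D{\left(A \right)} = A + 2 A^{2}$ ($D{\left(A \right)} = \left(A^{2} + A^{2}\right) + A = 2 A^{2} + A = A + 2 A^{2}$)
$\sqrt{24 + D{\left(-7 \right)}} = \sqrt{24 - 7 \left(1 + 2 \left(-7\right)\right)} = \sqrt{24 - 7 \left(1 - 14\right)} = \sqrt{24 - -91} = \sqrt{24 + 91} = \sqrt{115}$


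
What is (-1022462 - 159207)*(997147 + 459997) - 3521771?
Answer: -1721865415107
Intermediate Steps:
(-1022462 - 159207)*(997147 + 459997) - 3521771 = -1181669*1457144 - 3521771 = -1721861893336 - 3521771 = -1721865415107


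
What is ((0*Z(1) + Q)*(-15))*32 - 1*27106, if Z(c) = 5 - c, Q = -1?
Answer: -26626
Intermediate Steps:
((0*Z(1) + Q)*(-15))*32 - 1*27106 = ((0*(5 - 1*1) - 1)*(-15))*32 - 1*27106 = ((0*(5 - 1) - 1)*(-15))*32 - 27106 = ((0*4 - 1)*(-15))*32 - 27106 = ((0 - 1)*(-15))*32 - 27106 = -1*(-15)*32 - 27106 = 15*32 - 27106 = 480 - 27106 = -26626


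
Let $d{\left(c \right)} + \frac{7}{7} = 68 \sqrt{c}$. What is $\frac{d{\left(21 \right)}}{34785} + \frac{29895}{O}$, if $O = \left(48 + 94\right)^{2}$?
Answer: $\frac{1039877411}{701404740} + \frac{68 \sqrt{21}}{34785} \approx 1.4915$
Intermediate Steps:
$d{\left(c \right)} = -1 + 68 \sqrt{c}$
$O = 20164$ ($O = 142^{2} = 20164$)
$\frac{d{\left(21 \right)}}{34785} + \frac{29895}{O} = \frac{-1 + 68 \sqrt{21}}{34785} + \frac{29895}{20164} = \left(-1 + 68 \sqrt{21}\right) \frac{1}{34785} + 29895 \cdot \frac{1}{20164} = \left(- \frac{1}{34785} + \frac{68 \sqrt{21}}{34785}\right) + \frac{29895}{20164} = \frac{1039877411}{701404740} + \frac{68 \sqrt{21}}{34785}$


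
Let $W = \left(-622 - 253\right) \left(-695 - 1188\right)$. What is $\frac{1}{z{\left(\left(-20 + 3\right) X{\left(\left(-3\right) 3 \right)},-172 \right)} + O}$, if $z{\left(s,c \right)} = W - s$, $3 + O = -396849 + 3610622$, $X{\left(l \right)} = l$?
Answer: $\frac{1}{4861242} \approx 2.0571 \cdot 10^{-7}$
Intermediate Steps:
$W = 1647625$ ($W = \left(-875\right) \left(-1883\right) = 1647625$)
$O = 3213770$ ($O = -3 + \left(-396849 + 3610622\right) = -3 + 3213773 = 3213770$)
$z{\left(s,c \right)} = 1647625 - s$
$\frac{1}{z{\left(\left(-20 + 3\right) X{\left(\left(-3\right) 3 \right)},-172 \right)} + O} = \frac{1}{\left(1647625 - \left(-20 + 3\right) \left(\left(-3\right) 3\right)\right) + 3213770} = \frac{1}{\left(1647625 - \left(-17\right) \left(-9\right)\right) + 3213770} = \frac{1}{\left(1647625 - 153\right) + 3213770} = \frac{1}{1647472 + 3213770} = \frac{1}{4861242}$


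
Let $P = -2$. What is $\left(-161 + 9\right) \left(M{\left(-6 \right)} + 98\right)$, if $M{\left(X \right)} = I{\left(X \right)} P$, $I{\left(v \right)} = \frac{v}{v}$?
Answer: $-14592$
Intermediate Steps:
$I{\left(v \right)} = 1$
$M{\left(X \right)} = -2$ ($M{\left(X \right)} = 1 \left(-2\right) = -2$)
$\left(-161 + 9\right) \left(M{\left(-6 \right)} + 98\right) = \left(-161 + 9\right) \left(-2 + 98\right) = \left(-152\right) 96 = -14592$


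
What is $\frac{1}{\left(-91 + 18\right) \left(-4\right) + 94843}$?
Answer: $\frac{1}{95135} \approx 1.0511 \cdot 10^{-5}$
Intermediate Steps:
$\frac{1}{\left(-91 + 18\right) \left(-4\right) + 94843} = \frac{1}{\left(-73\right) \left(-4\right) + 94843} = \frac{1}{292 + 94843} = \frac{1}{95135}$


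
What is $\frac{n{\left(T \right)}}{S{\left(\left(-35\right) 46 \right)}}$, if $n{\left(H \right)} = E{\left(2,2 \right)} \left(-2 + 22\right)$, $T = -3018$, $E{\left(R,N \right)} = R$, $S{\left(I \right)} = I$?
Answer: $- \frac{4}{161} \approx -0.024845$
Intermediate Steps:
$n{\left(H \right)} = 40$ ($n{\left(H \right)} = 2 \left(-2 + 22\right) = 2 \cdot 20 = 40$)
$\frac{n{\left(T \right)}}{S{\left(\left(-35\right) 46 \right)}} = \frac{40}{\left(-35\right) 46} = \frac{40}{-1610} = 40 \left(- \frac{1}{1610}\right) = - \frac{4}{161}$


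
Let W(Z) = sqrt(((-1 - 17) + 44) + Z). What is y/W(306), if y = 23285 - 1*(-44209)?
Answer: 33747*sqrt(83)/83 ≈ 3704.2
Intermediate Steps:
y = 67494 (y = 23285 + 44209 = 67494)
W(Z) = sqrt(26 + Z) (W(Z) = sqrt((-18 + 44) + Z) = sqrt(26 + Z))
y/W(306) = 67494/(sqrt(26 + 306)) = 67494/(sqrt(332)) = 67494/((2*sqrt(83))) = 67494*(sqrt(83)/166) = 33747*sqrt(83)/83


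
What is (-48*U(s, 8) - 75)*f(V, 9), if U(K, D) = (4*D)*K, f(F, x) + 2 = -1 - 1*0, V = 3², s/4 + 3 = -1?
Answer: -73503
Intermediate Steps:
s = -16 (s = -12 + 4*(-1) = -12 - 4 = -16)
V = 9
f(F, x) = -3 (f(F, x) = -2 + (-1 - 1*0) = -2 + (-1 + 0) = -2 - 1 = -3)
U(K, D) = 4*D*K
(-48*U(s, 8) - 75)*f(V, 9) = (-192*8*(-16) - 75)*(-3) = (-48*(-512) - 75)*(-3) = (24576 - 75)*(-3) = 24501*(-3) = -73503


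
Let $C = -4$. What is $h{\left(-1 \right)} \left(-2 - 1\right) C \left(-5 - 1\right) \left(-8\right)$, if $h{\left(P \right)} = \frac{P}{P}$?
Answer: $576$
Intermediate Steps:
$h{\left(P \right)} = 1$
$h{\left(-1 \right)} \left(-2 - 1\right) C \left(-5 - 1\right) \left(-8\right) = 1 \left(-2 - 1\right) \left(-4\right) \left(-5 - 1\right) \left(-8\right) = 1 \left(-3\right) \left(-4\right) \left(-6\right) \left(-8\right) = 1 \cdot 12 \left(-6\right) \left(-8\right) = 1 \left(-72\right) \left(-8\right) = \left(-72\right) \left(-8\right) = 576$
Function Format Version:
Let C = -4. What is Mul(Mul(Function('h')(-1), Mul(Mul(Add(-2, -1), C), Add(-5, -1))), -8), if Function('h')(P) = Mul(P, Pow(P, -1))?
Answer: 576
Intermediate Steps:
Function('h')(P) = 1
Mul(Mul(Function('h')(-1), Mul(Mul(Add(-2, -1), C), Add(-5, -1))), -8) = Mul(Mul(1, Mul(Mul(Add(-2, -1), -4), Add(-5, -1))), -8) = Mul(Mul(1, Mul(Mul(-3, -4), -6)), -8) = Mul(Mul(1, Mul(12, -6)), -8) = Mul(Mul(1, -72), -8) = Mul(-72, -8) = 576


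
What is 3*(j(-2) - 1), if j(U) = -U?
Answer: 3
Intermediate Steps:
3*(j(-2) - 1) = 3*(-1*(-2) - 1) = 3*(2 - 1) = 3*1 = 3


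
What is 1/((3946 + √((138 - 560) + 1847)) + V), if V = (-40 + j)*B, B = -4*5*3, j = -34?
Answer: 8386/70323571 - 5*√57/70323571 ≈ 0.00011871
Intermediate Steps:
B = -60 (B = -20*3 = -60)
V = 4440 (V = (-40 - 34)*(-60) = -74*(-60) = 4440)
1/((3946 + √((138 - 560) + 1847)) + V) = 1/((3946 + √((138 - 560) + 1847)) + 4440) = 1/((3946 + √(-422 + 1847)) + 4440) = 1/((3946 + √1425) + 4440) = 1/((3946 + 5*√57) + 4440) = 1/(8386 + 5*√57)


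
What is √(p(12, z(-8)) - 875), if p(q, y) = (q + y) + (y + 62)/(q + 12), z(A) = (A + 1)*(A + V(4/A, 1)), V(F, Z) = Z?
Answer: 5*I*√518/4 ≈ 28.45*I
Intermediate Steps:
z(A) = (1 + A)² (z(A) = (A + 1)*(A + 1) = (1 + A)*(1 + A) = (1 + A)²)
p(q, y) = q + y + (62 + y)/(12 + q) (p(q, y) = (q + y) + (62 + y)/(12 + q) = q + y + (62 + y)/(12 + q))
√(p(12, z(-8)) - 875) = √((62 + 12² + 12*12 + 13*(1 + (-8)² + 2*(-8)) + 12*(1 + (-8)² + 2*(-8)))/(12 + 12) - 875) = √((62 + 144 + 144 + 13*(1 + 64 - 16) + 12*(1 + 64 - 16))/24 - 875) = √((62 + 144 + 144 + 13*49 + 12*49)/24 - 875) = √((62 + 144 + 144 + 637 + 588)/24 - 875) = √((1/24)*1575 - 875) = √(525/8 - 875) = √(-6475/8) = 5*I*√518/4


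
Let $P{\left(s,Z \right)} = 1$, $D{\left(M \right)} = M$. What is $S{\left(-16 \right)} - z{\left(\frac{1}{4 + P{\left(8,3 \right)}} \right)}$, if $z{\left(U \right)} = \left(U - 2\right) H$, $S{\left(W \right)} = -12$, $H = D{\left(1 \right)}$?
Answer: $- \frac{51}{5} \approx -10.2$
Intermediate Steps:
$H = 1$
$z{\left(U \right)} = -2 + U$ ($z{\left(U \right)} = \left(U - 2\right) 1 = \left(-2 + U\right) 1 = -2 + U$)
$S{\left(-16 \right)} - z{\left(\frac{1}{4 + P{\left(8,3 \right)}} \right)} = -12 - \left(-2 + \frac{1}{4 + 1}\right) = -12 - \left(-2 + \frac{1}{5}\right) = -12 - - \frac{9}{5} = -12 + \frac{9}{5} = - \frac{51}{5}$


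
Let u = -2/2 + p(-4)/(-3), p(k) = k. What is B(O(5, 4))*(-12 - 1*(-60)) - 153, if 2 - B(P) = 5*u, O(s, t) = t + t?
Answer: -137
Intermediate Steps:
u = 1/3 (u = -2/2 - 4/(-3) = -2*1/2 - 4*(-1/3) = -1 + 4/3 = 1/3 ≈ 0.33333)
O(s, t) = 2*t
B(P) = 1/3 (B(P) = 2 - 5/3 = 1/3)
B(O(5, 4))*(-12 - 1*(-60)) - 153 = (-12 - 1*(-60))/3 - 153 = (-12 + 60)/3 - 153 = (1/3)*48 - 153 = 16 - 153 = -137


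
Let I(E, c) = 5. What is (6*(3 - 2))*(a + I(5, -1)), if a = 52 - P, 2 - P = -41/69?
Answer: 7508/23 ≈ 326.43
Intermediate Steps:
P = 179/69 (P = 2 - (-41)/69 = 2 - 1*(-41/69) = 2 + 41/69 = 179/69 ≈ 2.5942)
a = 3409/69 (a = 52 - 1*179/69 = 52 - 179/69 = 3409/69 ≈ 49.406)
(6*(3 - 2))*(a + I(5, -1)) = (6*(3 - 2))*(3409/69 + 5) = (6*1)*(3754/69) = 6*(3754/69) = 7508/23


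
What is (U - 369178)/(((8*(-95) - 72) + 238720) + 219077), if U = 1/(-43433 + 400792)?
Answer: -131929080901/163300555435 ≈ -0.80789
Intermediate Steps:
U = 1/357359 ≈ 2.7983e-6
(U - 369178)/(((8*(-95) - 72) + 238720) + 219077) = (1/357359 - 369178)/(((8*(-95) - 72) + 238720) + 219077) = -131929080901/(357359*(((-760 - 72) + 238720) + 219077)) = -131929080901/(357359*((-832 + 238720) + 219077)) = -131929080901/(357359*(237888 + 219077)) = -131929080901/357359/456965 = -131929080901/357359*1/456965 = -131929080901/163300555435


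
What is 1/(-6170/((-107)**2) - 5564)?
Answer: -11449/63708406 ≈ -0.00017971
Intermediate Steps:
1/(-6170/((-107)**2) - 5564) = 1/(-6170/11449 - 5564) = 1/(-63708406/11449) = -11449/63708406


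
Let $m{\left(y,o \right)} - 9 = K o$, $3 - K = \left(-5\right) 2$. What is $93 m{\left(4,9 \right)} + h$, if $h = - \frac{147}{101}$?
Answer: $\frac{1183371}{101} \approx 11717.0$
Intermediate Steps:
$K = 13$ ($K = 3 - \left(-5\right) 2 = 3 - -10 = 3 + 10 = 13$)
$h = - \frac{147}{101}$ ($h = \left(-147\right) \frac{1}{101} = - \frac{147}{101} \approx -1.4554$)
$m{\left(y,o \right)} = 9 + 13 o$
$93 m{\left(4,9 \right)} + h = 93 \left(9 + 13 \cdot 9\right) - \frac{147}{101} = 93 \left(9 + 117\right) - \frac{147}{101} = 93 \cdot 126 - \frac{147}{101} = 11718 - \frac{147}{101} = \frac{1183371}{101}$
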